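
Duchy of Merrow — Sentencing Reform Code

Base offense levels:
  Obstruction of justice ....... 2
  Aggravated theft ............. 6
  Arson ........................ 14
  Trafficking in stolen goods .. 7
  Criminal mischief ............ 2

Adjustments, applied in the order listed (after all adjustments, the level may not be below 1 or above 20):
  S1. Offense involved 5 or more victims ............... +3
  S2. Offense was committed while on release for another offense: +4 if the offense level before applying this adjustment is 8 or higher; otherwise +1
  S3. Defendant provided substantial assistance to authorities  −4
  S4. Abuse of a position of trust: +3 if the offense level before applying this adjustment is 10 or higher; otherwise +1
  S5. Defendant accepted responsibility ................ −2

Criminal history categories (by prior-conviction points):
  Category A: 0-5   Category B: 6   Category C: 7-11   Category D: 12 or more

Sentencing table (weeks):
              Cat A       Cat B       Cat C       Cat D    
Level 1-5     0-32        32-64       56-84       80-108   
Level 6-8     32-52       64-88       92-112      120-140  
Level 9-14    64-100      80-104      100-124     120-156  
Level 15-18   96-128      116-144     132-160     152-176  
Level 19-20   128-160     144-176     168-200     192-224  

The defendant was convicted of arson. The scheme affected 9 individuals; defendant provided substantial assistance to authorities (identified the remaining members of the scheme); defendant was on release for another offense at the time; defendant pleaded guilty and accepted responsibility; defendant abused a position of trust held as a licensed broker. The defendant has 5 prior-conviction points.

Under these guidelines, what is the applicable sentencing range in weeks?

Base offense level for arson: 14.
S1 applies: 14 + 3 = 17.
S2 applies (level before this adjustment is 17 ≥ 8, so +4): 17 + 4 = 21.
S3 applies: 21 − 4 = 17.
S4 applies (level before this adjustment is 17 ≥ 10, so +3): 17 + 3 = 20.
S5 applies: 20 − 2 = 18.
Final offense level: 18.
Criminal history: 5 prior points → Category A (0-5).
Level 18 falls in the 15-18 band.
Grid: Level 15-18 × Category A = 96-128 weeks.

96-128 weeks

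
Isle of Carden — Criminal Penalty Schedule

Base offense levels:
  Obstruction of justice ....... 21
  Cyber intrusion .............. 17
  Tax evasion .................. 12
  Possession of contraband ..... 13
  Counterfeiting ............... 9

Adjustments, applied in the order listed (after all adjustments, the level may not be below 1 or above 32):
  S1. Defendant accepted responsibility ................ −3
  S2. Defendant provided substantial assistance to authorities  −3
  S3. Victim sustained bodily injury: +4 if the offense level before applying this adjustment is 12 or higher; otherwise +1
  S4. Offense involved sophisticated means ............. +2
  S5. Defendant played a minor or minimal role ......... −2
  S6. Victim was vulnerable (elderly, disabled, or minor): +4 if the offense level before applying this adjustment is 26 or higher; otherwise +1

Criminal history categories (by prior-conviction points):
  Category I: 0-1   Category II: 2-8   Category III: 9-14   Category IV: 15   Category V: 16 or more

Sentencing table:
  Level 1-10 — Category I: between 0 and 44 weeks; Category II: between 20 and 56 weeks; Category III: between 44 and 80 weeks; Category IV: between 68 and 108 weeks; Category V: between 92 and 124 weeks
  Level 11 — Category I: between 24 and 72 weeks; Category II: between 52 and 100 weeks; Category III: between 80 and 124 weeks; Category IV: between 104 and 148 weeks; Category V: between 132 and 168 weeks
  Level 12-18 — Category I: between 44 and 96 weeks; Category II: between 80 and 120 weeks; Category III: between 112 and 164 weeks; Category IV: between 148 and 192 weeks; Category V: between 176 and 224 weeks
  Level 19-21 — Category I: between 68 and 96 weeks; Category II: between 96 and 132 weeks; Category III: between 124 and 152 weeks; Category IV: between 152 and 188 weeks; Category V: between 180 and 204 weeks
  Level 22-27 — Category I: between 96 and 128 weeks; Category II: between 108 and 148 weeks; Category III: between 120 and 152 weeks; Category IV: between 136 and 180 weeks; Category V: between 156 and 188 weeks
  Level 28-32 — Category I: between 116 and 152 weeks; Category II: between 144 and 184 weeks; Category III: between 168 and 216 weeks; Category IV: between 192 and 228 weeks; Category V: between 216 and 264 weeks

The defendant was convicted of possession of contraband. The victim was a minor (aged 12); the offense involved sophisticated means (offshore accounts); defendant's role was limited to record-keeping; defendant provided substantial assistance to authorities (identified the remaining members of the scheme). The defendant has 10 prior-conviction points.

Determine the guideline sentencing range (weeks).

80-124 weeks

Base offense level for possession of contraband: 13.
S2 applies: 13 − 3 = 10.
S4 applies: 10 + 2 = 12.
S5 applies: 12 − 2 = 10.
S6 applies (level before this adjustment is 10 < 26, so +1): 10 + 1 = 11.
Final offense level: 11.
Criminal history: 10 prior points → Category III (9-14).
Level 11 falls in the 11 band.
Grid: Level 11 × Category III = 80-124 weeks.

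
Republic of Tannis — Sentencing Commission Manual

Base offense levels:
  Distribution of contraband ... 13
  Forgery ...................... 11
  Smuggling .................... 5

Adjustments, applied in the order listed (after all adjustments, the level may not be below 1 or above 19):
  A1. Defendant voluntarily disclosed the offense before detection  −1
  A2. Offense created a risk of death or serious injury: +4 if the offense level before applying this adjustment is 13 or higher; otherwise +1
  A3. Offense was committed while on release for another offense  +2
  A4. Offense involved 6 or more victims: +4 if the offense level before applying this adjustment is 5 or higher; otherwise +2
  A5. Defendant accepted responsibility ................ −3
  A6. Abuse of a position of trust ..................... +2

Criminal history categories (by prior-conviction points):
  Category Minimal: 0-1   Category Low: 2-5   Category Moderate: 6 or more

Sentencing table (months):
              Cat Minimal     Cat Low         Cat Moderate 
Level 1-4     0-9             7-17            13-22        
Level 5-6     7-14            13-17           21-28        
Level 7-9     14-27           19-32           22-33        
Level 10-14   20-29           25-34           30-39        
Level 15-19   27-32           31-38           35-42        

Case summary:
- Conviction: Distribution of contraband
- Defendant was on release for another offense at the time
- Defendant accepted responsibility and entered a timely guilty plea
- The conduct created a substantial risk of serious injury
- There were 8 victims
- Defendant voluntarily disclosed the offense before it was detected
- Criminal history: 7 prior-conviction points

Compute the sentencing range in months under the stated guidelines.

35-42 months

Base offense level for distribution of contraband: 13.
A1 applies: 13 − 1 = 12.
A2 applies (level before this adjustment is 12 < 13, so +1): 12 + 1 = 13.
A3 applies: 13 + 2 = 15.
A4 applies (level before this adjustment is 15 ≥ 5, so +4): 15 + 4 = 19.
A5 applies: 19 − 3 = 16.
Final offense level: 16.
Criminal history: 7 prior points → Category Moderate (6+).
Level 16 falls in the 15-19 band.
Grid: Level 15-19 × Category Moderate = 35-42 months.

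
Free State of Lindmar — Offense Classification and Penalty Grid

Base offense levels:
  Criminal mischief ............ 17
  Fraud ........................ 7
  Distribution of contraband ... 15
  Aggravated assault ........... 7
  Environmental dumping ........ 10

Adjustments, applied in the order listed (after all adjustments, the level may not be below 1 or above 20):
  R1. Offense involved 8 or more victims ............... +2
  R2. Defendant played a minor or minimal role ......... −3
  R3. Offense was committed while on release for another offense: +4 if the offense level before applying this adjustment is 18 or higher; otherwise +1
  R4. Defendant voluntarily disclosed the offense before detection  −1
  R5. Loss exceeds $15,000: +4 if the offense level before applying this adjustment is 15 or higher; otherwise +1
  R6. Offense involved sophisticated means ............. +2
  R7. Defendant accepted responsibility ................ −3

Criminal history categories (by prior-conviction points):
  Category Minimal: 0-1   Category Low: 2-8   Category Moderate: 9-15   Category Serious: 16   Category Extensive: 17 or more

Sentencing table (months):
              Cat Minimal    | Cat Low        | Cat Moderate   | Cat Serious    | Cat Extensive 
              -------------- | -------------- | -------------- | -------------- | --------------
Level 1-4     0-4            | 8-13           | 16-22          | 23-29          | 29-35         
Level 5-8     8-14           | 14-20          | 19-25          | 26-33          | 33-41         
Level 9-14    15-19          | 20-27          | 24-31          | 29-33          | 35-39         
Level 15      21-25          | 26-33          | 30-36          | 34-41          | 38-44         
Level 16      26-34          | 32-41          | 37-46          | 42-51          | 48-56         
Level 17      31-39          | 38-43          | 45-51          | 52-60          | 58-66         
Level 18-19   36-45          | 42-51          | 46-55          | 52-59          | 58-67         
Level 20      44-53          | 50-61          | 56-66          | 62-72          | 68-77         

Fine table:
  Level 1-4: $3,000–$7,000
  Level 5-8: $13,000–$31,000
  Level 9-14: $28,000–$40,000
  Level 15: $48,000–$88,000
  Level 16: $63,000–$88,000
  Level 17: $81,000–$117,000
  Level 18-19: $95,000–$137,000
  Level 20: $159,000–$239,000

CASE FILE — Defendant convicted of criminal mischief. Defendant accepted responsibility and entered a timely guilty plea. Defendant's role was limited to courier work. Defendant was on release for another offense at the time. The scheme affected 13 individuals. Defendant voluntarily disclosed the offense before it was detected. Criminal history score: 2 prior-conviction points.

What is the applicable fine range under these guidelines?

Base offense level for criminal mischief: 17.
R1 applies: 17 + 2 = 19.
R2 applies: 19 − 3 = 16.
R3 applies (level before this adjustment is 16 < 18, so +1): 16 + 1 = 17.
R4 applies: 17 − 1 = 16.
R5 does not apply.
R6 does not apply.
R7 applies: 16 − 3 = 13.
Final offense level: 13.
Level 13 falls in the 9-14 band.
Fine table: Level 9-14 → $28,000–$40,000.

$28,000–$40,000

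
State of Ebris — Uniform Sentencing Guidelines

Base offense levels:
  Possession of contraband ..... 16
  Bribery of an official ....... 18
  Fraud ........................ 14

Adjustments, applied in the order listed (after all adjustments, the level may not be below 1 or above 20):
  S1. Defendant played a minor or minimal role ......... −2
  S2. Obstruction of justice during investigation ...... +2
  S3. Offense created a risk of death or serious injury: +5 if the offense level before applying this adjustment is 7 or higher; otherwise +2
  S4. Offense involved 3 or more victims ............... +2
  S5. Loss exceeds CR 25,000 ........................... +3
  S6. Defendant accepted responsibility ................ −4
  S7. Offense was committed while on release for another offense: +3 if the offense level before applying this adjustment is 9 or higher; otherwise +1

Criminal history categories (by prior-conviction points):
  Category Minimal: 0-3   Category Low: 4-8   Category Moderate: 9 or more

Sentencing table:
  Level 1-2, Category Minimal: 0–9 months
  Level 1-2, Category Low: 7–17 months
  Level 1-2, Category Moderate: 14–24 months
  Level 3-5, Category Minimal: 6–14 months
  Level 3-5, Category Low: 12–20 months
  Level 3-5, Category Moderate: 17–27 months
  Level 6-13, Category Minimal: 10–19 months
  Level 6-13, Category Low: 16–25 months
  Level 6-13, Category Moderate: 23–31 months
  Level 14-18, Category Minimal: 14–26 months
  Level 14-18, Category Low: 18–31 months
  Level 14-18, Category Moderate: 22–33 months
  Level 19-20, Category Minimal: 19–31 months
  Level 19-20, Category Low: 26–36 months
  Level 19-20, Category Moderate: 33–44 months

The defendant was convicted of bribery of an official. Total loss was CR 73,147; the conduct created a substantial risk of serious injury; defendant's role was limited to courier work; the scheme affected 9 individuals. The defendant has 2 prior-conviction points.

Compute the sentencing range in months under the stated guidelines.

19-31 months

Base offense level for bribery of an official: 18.
S1 applies: 18 − 2 = 16.
S2 does not apply.
S3 applies (level before this adjustment is 16 ≥ 7, so +5): 16 + 5 = 21.
S4 applies: 21 + 2 = 23.
S5 applies: 23 + 3 = 26.
S7 does not apply.
Level 26 exceeds the maximum of 20; capped at 20.
Final offense level: 20.
Criminal history: 2 prior points → Category Minimal (0-3).
Level 20 falls in the 19-20 band.
Grid: Level 19-20 × Category Minimal = 19-31 months.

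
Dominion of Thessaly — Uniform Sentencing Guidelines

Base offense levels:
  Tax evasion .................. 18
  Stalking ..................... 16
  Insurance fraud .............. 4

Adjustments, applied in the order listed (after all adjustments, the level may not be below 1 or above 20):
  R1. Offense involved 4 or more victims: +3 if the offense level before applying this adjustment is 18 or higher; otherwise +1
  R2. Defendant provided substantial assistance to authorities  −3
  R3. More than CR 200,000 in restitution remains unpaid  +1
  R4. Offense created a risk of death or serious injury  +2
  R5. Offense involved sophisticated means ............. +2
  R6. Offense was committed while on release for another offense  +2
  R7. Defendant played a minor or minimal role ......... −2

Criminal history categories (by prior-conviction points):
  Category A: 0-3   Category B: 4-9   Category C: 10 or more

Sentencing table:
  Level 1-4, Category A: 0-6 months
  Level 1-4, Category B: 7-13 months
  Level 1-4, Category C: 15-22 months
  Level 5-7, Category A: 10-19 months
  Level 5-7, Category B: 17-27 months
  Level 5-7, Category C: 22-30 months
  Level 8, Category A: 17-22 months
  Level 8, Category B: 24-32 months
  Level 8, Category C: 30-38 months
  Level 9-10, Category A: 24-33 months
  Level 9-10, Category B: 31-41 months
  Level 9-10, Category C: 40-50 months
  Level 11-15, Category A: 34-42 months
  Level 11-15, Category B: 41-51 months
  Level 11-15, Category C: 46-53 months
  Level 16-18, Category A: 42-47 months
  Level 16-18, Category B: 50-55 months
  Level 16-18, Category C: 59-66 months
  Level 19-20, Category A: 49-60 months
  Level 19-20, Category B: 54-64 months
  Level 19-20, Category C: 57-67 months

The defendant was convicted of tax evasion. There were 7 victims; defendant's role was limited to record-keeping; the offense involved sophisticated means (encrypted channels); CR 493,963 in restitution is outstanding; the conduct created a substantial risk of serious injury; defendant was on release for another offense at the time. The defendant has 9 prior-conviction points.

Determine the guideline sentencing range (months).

54-64 months

Base offense level for tax evasion: 18.
R1 applies (level before this adjustment is 18 ≥ 18, so +3): 18 + 3 = 21.
R3 applies: 21 + 1 = 22.
R4 applies: 22 + 2 = 24.
R5 applies: 24 + 2 = 26.
R6 applies: 26 + 2 = 28.
R7 applies: 28 − 2 = 26.
Level 26 exceeds the maximum of 20; capped at 20.
Final offense level: 20.
Criminal history: 9 prior points → Category B (4-9).
Level 20 falls in the 19-20 band.
Grid: Level 19-20 × Category B = 54-64 months.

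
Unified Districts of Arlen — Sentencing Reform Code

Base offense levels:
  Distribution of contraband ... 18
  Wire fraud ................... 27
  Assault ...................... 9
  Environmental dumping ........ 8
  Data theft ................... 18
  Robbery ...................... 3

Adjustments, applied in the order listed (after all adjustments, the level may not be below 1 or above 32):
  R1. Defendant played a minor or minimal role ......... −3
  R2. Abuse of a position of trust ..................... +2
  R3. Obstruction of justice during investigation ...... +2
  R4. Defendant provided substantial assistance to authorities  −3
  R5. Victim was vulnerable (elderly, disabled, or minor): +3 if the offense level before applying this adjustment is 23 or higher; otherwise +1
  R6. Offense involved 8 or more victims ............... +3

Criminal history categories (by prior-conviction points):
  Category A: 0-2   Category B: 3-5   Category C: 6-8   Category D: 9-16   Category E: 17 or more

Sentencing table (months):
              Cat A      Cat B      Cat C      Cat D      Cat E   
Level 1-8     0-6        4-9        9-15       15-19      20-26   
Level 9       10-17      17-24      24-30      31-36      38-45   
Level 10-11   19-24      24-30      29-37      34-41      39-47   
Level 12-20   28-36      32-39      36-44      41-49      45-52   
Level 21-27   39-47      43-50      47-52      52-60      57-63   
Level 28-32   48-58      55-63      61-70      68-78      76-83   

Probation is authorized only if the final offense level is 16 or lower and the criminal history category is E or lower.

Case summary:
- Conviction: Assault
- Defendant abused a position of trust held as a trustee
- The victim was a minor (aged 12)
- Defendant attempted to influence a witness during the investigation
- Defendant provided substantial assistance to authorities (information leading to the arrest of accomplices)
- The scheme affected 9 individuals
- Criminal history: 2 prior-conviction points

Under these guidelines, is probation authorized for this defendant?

Base offense level for assault: 9.
R2 applies: 9 + 2 = 11.
R3 applies: 11 + 2 = 13.
R4 applies: 13 − 3 = 10.
R5 applies (level before this adjustment is 10 < 23, so +1): 10 + 1 = 11.
R6 applies: 11 + 3 = 14.
Final offense level: 14.
Criminal history: 2 prior points → Category A (0-2).
Level 14 falls in the 12-20 band.
Grid: Level 12-20 × Category A = 28-36 months.
Probation check: level 14 ≤ 16 and category A ≤ E → eligible.

Yes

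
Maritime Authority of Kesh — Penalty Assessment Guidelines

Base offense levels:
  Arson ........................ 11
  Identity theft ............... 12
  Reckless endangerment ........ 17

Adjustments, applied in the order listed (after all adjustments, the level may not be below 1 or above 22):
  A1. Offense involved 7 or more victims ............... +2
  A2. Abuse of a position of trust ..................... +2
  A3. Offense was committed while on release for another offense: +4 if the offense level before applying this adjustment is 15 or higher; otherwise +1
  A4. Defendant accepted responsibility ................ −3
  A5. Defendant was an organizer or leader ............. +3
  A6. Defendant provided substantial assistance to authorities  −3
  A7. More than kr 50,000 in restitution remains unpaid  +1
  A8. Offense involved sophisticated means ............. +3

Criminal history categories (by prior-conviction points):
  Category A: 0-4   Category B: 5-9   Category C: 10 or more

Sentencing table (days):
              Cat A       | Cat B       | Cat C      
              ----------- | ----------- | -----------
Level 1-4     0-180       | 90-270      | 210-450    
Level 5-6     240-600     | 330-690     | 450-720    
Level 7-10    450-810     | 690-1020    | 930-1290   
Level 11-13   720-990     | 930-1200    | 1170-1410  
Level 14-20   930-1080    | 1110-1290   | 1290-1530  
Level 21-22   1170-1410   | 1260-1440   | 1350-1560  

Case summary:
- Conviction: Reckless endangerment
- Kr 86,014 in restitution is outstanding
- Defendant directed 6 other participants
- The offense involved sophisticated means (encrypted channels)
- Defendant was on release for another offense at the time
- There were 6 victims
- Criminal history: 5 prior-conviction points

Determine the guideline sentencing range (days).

1260-1440 days

Base offense level for reckless endangerment: 17.
A1 does not apply.
A3 applies (level before this adjustment is 17 ≥ 15, so +4): 17 + 4 = 21.
A5 applies: 21 + 3 = 24.
A7 applies: 24 + 1 = 25.
A8 applies: 25 + 3 = 28.
Level 28 exceeds the maximum of 22; capped at 22.
Final offense level: 22.
Criminal history: 5 prior points → Category B (5-9).
Level 22 falls in the 21-22 band.
Grid: Level 21-22 × Category B = 1260-1440 days.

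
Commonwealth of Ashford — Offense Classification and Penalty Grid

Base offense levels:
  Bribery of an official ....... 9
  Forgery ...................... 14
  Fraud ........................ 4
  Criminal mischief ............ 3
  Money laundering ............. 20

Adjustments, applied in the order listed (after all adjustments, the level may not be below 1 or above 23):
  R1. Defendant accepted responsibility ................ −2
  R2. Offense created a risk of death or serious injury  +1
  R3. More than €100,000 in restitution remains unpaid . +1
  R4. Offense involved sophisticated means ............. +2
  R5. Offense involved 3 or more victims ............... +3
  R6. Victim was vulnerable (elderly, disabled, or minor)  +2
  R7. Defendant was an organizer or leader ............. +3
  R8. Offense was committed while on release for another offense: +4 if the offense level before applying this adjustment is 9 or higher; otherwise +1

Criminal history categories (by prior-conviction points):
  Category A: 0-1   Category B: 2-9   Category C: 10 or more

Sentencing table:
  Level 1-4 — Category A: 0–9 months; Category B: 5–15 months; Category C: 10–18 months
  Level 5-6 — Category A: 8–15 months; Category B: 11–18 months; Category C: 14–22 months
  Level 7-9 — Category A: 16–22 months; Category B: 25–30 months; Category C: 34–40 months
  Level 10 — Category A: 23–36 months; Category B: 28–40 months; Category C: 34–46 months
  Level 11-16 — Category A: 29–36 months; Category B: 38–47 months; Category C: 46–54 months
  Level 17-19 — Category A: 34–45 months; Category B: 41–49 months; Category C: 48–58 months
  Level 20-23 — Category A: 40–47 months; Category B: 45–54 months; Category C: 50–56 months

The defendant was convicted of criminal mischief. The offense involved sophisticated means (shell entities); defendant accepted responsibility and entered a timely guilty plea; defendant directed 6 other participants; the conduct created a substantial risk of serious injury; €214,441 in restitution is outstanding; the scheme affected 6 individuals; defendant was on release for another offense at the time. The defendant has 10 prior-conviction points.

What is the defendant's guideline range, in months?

Base offense level for criminal mischief: 3.
R1 applies: 3 − 2 = 1.
R2 applies: 1 + 1 = 2.
R3 applies: 2 + 1 = 3.
R4 applies: 3 + 2 = 5.
R5 applies: 5 + 3 = 8.
R6 does not apply.
R7 applies: 8 + 3 = 11.
R8 applies (level before this adjustment is 11 ≥ 9, so +4): 11 + 4 = 15.
Final offense level: 15.
Criminal history: 10 prior points → Category C (10+).
Level 15 falls in the 11-16 band.
Grid: Level 11-16 × Category C = 46-54 months.

46-54 months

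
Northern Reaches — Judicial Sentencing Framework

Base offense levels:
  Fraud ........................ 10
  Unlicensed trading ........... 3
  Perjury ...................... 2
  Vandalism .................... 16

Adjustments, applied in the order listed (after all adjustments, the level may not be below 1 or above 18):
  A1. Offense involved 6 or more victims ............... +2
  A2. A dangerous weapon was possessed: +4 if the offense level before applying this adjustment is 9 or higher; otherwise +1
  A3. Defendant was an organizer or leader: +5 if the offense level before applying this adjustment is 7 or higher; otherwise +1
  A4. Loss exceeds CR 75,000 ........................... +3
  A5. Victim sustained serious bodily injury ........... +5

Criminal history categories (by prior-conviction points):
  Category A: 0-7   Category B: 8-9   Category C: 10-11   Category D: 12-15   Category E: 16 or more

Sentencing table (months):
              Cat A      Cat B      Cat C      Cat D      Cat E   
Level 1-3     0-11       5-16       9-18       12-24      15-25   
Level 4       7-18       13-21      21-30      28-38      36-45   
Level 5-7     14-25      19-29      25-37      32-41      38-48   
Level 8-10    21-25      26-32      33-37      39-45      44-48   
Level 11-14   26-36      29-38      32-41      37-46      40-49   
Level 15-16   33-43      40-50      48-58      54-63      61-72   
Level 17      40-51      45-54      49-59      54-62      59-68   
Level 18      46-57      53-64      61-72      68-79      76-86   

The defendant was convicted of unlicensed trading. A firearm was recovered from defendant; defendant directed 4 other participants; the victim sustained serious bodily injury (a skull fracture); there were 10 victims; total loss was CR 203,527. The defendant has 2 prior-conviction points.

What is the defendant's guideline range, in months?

33-43 months

Base offense level for unlicensed trading: 3.
A1 applies: 3 + 2 = 5.
A2 applies (level before this adjustment is 5 < 9, so +1): 5 + 1 = 6.
A3 applies (level before this adjustment is 6 < 7, so +1): 6 + 1 = 7.
A4 applies: 7 + 3 = 10.
A5 applies: 10 + 5 = 15.
Final offense level: 15.
Criminal history: 2 prior points → Category A (0-7).
Level 15 falls in the 15-16 band.
Grid: Level 15-16 × Category A = 33-43 months.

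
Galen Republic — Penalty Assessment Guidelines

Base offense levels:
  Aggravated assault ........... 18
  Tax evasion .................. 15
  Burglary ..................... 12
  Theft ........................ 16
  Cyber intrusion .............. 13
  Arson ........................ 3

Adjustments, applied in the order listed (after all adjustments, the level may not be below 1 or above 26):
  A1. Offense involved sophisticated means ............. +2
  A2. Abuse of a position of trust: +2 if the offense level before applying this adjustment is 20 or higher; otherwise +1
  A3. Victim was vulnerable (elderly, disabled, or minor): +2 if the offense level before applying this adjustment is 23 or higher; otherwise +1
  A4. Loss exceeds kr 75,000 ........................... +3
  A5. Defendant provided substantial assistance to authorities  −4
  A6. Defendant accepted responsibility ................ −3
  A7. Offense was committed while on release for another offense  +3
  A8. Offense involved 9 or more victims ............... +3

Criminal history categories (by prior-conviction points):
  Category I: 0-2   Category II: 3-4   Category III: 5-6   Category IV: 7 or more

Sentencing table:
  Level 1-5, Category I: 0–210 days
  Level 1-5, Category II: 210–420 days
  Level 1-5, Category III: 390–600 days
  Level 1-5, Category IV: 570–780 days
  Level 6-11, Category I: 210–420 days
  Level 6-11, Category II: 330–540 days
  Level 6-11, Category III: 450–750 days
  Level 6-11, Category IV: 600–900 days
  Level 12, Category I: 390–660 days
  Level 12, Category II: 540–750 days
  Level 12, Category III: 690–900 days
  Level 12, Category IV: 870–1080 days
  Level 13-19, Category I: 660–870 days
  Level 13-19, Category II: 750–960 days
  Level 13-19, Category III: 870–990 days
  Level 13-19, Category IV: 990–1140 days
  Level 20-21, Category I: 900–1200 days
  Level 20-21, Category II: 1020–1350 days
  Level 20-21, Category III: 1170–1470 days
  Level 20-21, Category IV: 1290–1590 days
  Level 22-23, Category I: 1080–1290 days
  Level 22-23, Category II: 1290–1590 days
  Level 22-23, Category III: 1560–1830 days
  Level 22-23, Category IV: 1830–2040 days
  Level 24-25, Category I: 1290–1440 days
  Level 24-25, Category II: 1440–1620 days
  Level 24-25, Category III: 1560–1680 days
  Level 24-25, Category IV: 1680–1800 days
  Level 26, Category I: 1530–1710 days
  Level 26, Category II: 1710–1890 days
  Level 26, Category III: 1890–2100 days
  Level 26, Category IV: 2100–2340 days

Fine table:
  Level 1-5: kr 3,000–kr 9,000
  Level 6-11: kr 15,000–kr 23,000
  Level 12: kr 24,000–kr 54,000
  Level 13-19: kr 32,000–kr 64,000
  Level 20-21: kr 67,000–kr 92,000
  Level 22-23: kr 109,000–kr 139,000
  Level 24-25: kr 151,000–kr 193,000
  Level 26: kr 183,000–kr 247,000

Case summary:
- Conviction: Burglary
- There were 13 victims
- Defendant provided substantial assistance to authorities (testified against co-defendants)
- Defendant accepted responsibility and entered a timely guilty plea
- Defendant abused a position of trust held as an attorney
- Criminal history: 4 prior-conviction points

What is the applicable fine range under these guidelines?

Base offense level for burglary: 12.
A1 does not apply.
A2 applies (level before this adjustment is 12 < 20, so +1): 12 + 1 = 13.
A3 does not apply.
A5 applies: 13 − 4 = 9.
A6 applies: 9 − 3 = 6.
A7 does not apply.
A8 applies: 6 + 3 = 9.
Final offense level: 9.
Level 9 falls in the 6-11 band.
Fine table: Level 6-11 → kr 15,000–kr 23,000.

kr 15,000–kr 23,000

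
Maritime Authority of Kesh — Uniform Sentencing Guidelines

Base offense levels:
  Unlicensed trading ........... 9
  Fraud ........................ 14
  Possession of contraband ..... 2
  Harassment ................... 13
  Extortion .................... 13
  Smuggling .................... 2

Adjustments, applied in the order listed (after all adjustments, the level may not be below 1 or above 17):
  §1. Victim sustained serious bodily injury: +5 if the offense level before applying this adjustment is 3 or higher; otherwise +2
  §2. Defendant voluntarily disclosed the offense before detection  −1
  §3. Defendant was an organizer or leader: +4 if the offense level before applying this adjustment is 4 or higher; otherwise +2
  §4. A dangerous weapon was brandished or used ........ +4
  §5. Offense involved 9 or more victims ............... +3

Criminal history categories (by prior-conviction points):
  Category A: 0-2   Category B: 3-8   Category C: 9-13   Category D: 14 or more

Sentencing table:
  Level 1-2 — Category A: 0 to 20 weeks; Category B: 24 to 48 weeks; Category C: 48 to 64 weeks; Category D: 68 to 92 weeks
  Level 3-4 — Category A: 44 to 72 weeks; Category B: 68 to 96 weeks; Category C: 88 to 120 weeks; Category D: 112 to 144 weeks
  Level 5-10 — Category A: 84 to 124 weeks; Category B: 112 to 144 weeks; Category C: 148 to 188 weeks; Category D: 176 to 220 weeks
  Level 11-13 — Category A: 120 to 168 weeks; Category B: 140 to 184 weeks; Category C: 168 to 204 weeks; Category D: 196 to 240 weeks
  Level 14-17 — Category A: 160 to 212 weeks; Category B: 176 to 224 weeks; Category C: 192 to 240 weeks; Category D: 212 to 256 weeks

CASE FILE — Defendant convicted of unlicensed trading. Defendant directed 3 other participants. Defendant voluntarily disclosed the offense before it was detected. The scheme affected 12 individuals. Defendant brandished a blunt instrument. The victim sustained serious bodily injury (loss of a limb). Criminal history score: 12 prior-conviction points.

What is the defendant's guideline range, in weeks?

192-240 weeks

Base offense level for unlicensed trading: 9.
§1 applies (level before this adjustment is 9 ≥ 3, so +5): 9 + 5 = 14.
§2 applies: 14 − 1 = 13.
§3 applies (level before this adjustment is 13 ≥ 4, so +4): 13 + 4 = 17.
§4 applies: 17 + 4 = 21.
§5 applies: 21 + 3 = 24.
Level 24 exceeds the maximum of 17; capped at 17.
Final offense level: 17.
Criminal history: 12 prior points → Category C (9-13).
Level 17 falls in the 14-17 band.
Grid: Level 14-17 × Category C = 192-240 weeks.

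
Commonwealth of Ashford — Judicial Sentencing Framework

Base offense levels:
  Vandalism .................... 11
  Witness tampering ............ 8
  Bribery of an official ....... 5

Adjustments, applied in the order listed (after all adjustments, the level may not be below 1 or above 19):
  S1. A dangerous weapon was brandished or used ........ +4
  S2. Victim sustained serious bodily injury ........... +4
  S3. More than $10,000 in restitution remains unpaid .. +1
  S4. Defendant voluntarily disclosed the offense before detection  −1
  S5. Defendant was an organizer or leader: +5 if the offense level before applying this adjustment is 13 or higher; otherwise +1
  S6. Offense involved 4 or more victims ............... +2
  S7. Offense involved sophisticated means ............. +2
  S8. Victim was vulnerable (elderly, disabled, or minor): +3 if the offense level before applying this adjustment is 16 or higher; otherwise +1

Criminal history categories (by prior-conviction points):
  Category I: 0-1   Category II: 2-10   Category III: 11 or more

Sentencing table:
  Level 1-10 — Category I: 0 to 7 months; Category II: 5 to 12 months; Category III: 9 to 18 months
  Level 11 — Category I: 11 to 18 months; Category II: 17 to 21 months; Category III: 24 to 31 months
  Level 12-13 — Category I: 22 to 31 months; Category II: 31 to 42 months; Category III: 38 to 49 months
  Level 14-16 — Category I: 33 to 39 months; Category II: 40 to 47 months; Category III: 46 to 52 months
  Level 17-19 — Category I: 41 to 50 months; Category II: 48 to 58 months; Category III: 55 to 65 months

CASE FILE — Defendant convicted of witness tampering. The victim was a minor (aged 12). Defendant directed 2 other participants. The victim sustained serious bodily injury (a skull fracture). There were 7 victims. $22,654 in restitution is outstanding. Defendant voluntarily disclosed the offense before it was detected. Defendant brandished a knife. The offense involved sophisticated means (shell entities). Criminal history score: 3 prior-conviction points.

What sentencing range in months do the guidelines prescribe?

48-58 months

Base offense level for witness tampering: 8.
S1 applies: 8 + 4 = 12.
S2 applies: 12 + 4 = 16.
S3 applies: 16 + 1 = 17.
S4 applies: 17 − 1 = 16.
S5 applies (level before this adjustment is 16 ≥ 13, so +5): 16 + 5 = 21.
S6 applies: 21 + 2 = 23.
S7 applies: 23 + 2 = 25.
S8 applies (level before this adjustment is 25 ≥ 16, so +3): 25 + 3 = 28.
Level 28 exceeds the maximum of 19; capped at 19.
Final offense level: 19.
Criminal history: 3 prior points → Category II (2-10).
Level 19 falls in the 17-19 band.
Grid: Level 17-19 × Category II = 48-58 months.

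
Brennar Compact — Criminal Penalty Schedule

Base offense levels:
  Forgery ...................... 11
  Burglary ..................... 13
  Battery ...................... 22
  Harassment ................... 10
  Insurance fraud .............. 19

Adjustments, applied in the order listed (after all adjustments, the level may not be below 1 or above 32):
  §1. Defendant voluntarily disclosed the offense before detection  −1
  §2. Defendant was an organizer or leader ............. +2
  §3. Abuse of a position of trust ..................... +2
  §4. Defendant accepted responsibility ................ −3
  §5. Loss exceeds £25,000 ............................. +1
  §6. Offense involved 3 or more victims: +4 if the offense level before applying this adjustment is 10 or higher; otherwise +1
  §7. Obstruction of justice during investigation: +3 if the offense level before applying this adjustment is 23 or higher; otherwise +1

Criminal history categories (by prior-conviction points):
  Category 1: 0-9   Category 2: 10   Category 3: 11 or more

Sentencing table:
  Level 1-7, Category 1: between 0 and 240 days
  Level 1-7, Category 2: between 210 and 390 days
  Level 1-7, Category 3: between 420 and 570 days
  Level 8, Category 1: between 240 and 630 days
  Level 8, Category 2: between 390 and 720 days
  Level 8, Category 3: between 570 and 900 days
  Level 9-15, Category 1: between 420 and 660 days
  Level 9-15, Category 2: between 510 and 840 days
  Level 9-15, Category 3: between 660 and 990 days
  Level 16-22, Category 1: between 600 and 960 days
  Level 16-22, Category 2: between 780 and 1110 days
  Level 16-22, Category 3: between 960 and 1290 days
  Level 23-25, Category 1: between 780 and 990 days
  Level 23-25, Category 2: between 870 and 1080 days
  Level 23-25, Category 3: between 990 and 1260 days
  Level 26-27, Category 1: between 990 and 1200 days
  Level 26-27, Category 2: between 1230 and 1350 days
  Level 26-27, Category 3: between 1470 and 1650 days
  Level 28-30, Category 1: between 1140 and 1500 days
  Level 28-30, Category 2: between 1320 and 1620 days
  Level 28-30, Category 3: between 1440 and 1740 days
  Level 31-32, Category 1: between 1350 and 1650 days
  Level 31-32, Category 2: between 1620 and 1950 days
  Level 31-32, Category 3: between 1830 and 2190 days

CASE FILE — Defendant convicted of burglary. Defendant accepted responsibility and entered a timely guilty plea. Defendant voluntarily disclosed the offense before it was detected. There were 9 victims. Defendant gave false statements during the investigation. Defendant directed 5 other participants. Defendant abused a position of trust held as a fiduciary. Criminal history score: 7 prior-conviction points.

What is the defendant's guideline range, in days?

Base offense level for burglary: 13.
§1 applies: 13 − 1 = 12.
§2 applies: 12 + 2 = 14.
§3 applies: 14 + 2 = 16.
§4 applies: 16 − 3 = 13.
§6 applies (level before this adjustment is 13 ≥ 10, so +4): 13 + 4 = 17.
§7 applies (level before this adjustment is 17 < 23, so +1): 17 + 1 = 18.
Final offense level: 18.
Criminal history: 7 prior points → Category 1 (0-9).
Level 18 falls in the 16-22 band.
Grid: Level 16-22 × Category 1 = 600-960 days.

600-960 days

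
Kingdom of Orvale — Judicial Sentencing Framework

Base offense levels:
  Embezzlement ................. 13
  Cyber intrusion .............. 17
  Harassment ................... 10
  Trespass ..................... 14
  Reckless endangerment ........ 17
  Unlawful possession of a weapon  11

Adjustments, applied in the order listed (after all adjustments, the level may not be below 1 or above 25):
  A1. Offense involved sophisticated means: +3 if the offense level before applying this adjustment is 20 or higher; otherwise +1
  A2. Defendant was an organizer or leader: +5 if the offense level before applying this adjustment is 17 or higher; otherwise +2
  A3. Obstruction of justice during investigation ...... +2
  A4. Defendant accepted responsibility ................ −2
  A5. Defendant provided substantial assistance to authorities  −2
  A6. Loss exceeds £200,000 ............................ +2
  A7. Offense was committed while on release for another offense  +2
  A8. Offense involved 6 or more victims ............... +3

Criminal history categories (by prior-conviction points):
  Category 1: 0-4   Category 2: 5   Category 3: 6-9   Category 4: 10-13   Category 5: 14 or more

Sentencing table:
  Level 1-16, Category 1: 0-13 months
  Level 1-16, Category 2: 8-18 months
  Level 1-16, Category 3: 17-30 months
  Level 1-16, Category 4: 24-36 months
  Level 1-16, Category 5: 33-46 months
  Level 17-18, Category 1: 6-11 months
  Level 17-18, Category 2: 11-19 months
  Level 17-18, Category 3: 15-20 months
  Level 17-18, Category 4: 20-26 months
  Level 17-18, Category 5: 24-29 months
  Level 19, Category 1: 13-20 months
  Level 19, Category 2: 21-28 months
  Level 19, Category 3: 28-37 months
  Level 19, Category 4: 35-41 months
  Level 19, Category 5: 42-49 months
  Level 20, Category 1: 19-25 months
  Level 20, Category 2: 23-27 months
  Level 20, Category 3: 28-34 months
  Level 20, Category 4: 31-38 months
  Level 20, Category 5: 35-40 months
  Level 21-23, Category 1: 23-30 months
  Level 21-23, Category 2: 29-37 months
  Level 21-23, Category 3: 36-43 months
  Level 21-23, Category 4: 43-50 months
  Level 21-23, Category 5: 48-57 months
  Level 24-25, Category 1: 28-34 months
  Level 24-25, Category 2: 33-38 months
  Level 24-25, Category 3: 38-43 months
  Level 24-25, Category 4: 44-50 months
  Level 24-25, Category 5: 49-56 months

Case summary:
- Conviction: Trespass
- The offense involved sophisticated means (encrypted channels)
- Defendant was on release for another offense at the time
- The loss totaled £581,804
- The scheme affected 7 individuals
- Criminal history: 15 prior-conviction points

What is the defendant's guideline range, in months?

Base offense level for trespass: 14.
A1 applies (level before this adjustment is 14 < 20, so +1): 14 + 1 = 15.
A3 does not apply.
A4 does not apply.
A5 does not apply.
A6 applies: 15 + 2 = 17.
A7 applies: 17 + 2 = 19.
A8 applies: 19 + 3 = 22.
Final offense level: 22.
Criminal history: 15 prior points → Category 5 (14+).
Level 22 falls in the 21-23 band.
Grid: Level 21-23 × Category 5 = 48-57 months.

48-57 months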